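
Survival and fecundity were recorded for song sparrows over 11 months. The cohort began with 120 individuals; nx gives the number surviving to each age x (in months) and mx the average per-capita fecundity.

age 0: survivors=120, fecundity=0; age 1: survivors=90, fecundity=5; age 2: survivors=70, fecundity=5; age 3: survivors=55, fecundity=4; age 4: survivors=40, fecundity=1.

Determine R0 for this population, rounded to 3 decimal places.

lx = nx/n0 = nx/120: 1, 0.75, 0.58333…, 0.45833…, 0.33333…
lx·mx by age: 0, 3.75, 2.916667…, 1.833333…, 0.333333…
R0 = Σ lx·mx = 8.833333… → 8.833

8.833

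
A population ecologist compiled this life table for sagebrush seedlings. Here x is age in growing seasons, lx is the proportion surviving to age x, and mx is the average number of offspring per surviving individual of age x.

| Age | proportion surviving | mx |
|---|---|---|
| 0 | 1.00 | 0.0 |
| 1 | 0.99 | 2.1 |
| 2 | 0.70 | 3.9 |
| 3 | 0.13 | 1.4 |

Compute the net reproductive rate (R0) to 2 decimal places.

4.99

lx·mx by age: 0, 2.079, 2.73, 0.182
R0 = Σ lx·mx = 4.991 → 4.99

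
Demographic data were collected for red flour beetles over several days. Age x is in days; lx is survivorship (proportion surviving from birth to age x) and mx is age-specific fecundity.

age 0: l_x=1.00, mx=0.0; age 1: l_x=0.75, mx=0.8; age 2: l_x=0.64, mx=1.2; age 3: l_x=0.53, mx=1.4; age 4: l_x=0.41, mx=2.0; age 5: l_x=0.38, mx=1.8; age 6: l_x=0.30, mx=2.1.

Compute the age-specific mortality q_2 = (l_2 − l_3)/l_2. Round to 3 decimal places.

0.172

q_2 = (l_2 − l_3) / l_2 = (0.64 − 0.53) / 0.64
     = 0.11 / 0.64 = 0.171875 → 0.172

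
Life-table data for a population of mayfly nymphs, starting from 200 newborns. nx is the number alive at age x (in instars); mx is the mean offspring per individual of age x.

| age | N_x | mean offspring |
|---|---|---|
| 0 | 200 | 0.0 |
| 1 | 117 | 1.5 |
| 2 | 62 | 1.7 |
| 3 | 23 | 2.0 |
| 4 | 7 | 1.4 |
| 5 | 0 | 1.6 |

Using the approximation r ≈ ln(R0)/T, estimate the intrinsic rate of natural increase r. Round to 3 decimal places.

lx = nx/n0 = nx/200: 1, 0.585, 0.31, 0.115, 0.035, 0
R0 = Σ lx·mx = 0 + 0.8775 + 0.527 + 0.23 + 0.049 + 0 = 1.6835
Σ x·lx·mx = 2.8175; T = 2.8175/1.6835 = 1.6736…
r ≈ ln(R0)/T = ln(1.6835)/1.6736… = 0.31123… → 0.311

0.311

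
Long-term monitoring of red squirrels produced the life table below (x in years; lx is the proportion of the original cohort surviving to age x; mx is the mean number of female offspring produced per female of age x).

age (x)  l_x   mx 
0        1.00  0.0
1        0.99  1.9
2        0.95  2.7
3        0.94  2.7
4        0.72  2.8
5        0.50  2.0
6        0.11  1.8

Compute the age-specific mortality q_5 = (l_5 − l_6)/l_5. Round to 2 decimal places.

0.78

q_5 = (l_5 − l_6) / l_5 = (0.5 − 0.11) / 0.5
     = 0.39 / 0.5 = 0.78 → 0.78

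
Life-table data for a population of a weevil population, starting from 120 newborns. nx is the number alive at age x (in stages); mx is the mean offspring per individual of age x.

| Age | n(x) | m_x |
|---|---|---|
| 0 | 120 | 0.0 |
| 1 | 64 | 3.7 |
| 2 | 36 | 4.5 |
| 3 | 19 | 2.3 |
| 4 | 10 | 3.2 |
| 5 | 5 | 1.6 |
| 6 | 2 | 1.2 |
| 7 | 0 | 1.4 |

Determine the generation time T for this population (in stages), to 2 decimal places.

1.80

lx = nx/n0 = nx/120: 1, 0.53333…, 0.3, 0.15833…, 0.08333…, 0.04167…, 0.01667…, 0
lx·mx: 0, 1.973333…, 1.35, 0.364167…, 0.266667…, 0.066667…, 0.02…, 0 → R0 = 4.040833…
x·lx·mx: 0, 1.973333…, 2.7, 1.0925…, 1.066667…, 0.333333…, 0.12…, 0 → Σ = 7.285833…
T = 7.285833… / 4.040833… = 1.803052… → 1.80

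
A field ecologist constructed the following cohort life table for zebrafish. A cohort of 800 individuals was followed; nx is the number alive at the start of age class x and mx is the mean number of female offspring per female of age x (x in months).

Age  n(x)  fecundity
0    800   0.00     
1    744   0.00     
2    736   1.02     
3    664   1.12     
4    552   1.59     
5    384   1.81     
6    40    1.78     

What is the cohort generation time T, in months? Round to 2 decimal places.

lx = nx/n0 = nx/800: 1, 0.93, 0.92, 0.83, 0.69, 0.48, 0.05
lx·mx: 0, 0, 0.9384, 0.9296, 1.0971, 0.8688, 0.089 → R0 = 3.9229
x·lx·mx: 0, 0, 1.8768, 2.7888, 4.3884, 4.344, 0.534 → Σ = 13.932
T = 13.932 / 3.9229 = 3.551454… → 3.55

3.55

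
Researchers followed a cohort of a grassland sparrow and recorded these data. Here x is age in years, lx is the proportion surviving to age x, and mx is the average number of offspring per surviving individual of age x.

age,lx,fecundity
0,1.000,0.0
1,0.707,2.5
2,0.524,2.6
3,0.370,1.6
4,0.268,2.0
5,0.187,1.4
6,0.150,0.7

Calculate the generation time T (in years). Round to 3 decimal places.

lx·mx: 0, 1.7675, 1.3624, 0.592, 0.536, 0.2618, 0.105 → R0 = 4.6247
x·lx·mx: 0, 1.7675, 2.7248, 1.776, 2.144, 1.309, 0.63 → Σ = 10.3513
T = 10.3513 / 4.6247 = 2.238264… → 2.238

2.238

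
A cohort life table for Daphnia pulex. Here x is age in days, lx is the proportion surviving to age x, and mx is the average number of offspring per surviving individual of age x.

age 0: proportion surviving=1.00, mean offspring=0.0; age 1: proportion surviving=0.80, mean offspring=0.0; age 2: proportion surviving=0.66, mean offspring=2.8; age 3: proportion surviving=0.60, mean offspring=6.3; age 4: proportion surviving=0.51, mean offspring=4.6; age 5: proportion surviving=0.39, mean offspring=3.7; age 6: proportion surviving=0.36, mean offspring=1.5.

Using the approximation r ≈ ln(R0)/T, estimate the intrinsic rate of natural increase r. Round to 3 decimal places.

R0 = Σ lx·mx = 0 + 0 + 1.848 + 3.78 + 2.346 + 1.443 + 0.54 = 9.957
Σ x·lx·mx = 34.875; T = 34.875/9.957 = 3.50256…
r ≈ ln(R0)/T = ln(9.957)/3.50256… = 0.65617… → 0.656

0.656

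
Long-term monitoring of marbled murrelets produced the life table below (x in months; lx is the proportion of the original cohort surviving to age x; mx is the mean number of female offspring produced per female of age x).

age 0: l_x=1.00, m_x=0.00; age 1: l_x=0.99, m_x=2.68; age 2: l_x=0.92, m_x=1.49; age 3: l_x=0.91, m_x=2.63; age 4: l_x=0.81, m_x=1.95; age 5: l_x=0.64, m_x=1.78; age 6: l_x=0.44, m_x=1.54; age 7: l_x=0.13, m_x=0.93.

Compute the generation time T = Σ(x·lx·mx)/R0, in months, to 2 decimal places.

2.97

lx·mx: 0, 2.6532, 1.3708, 2.3933, 1.5795, 1.1392, 0.6776, 0.1209 → R0 = 9.9345
x·lx·mx: 0, 2.6532, 2.7416, 7.1799, 6.318, 5.696, 4.0656, 0.8463 → Σ = 29.5006
T = 29.5006 / 9.9345 = 2.96951… → 2.97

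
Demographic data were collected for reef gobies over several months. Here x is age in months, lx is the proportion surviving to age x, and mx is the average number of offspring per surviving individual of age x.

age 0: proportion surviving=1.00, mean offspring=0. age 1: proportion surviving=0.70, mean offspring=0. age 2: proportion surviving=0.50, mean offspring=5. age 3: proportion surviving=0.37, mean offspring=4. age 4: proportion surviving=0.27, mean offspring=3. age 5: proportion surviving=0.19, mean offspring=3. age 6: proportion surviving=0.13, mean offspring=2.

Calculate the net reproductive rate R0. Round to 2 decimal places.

lx·mx by age: 0, 0, 2.5, 1.48, 0.81, 0.57, 0.26
R0 = Σ lx·mx = 5.62 → 5.62

5.62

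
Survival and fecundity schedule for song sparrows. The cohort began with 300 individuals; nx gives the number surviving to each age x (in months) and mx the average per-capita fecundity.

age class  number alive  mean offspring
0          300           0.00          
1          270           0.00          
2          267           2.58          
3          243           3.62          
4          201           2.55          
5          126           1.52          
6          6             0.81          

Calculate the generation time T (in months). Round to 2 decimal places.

lx = nx/n0 = nx/300: 1, 0.9, 0.89, 0.81, 0.67, 0.42, 0.02
lx·mx: 0, 0, 2.2962, 2.9322, 1.7085, 0.6384, 0.0162 → R0 = 7.5915
x·lx·mx: 0, 0, 4.5924, 8.7966, 6.834, 3.192, 0.0972 → Σ = 23.5122
T = 23.5122 / 7.5915 = 3.097174… → 3.10

3.10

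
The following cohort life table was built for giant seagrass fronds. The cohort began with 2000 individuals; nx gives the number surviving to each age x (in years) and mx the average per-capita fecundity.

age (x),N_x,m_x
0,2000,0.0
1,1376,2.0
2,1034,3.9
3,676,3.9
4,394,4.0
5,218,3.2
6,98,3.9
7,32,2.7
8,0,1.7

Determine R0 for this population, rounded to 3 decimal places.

lx = nx/n0 = nx/2000: 1, 0.688, 0.517, 0.338, 0.197, 0.109, 0.049, 0.016, 0
lx·mx by age: 0, 1.376, 2.0163, 1.3182, 0.788, 0.3488, 0.1911, 0.0432, 0
R0 = Σ lx·mx = 6.0816 → 6.082

6.082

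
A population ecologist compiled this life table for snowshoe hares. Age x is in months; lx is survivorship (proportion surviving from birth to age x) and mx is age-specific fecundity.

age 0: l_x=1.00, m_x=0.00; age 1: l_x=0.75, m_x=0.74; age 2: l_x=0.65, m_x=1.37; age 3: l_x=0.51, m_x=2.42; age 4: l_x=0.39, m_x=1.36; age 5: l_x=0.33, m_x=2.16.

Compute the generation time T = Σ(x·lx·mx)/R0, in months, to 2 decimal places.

2.99

lx·mx: 0, 0.555, 0.8905, 1.2342, 0.5304, 0.7128 → R0 = 3.9229
x·lx·mx: 0, 0.555, 1.781, 3.7026, 2.1216, 3.564 → Σ = 11.7242
T = 11.7242 / 3.9229 = 2.988656… → 2.99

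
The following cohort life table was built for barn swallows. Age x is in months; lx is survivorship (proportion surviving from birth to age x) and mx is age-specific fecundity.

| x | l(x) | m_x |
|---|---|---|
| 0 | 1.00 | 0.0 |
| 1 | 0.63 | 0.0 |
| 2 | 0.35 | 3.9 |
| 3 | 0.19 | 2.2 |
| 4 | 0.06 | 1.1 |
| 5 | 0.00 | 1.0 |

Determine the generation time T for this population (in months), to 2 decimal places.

2.30

lx·mx: 0, 0, 1.365, 0.418, 0.066, 0 → R0 = 1.849
x·lx·mx: 0, 0, 2.73, 1.254, 0.264, 0 → Σ = 4.248
T = 4.248 / 1.849 = 2.297458… → 2.30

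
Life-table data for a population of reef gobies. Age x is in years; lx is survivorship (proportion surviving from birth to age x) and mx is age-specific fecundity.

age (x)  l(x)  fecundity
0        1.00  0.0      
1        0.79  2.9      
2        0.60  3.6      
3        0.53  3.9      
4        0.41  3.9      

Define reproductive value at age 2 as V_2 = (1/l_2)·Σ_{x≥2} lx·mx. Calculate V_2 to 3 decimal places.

9.710

lx·mx for x ≥ 2: 2.16, 2.067, 1.599 → sum = 5.826
V_2 = 5.826 / l_2 = 5.826 / 0.6 = 9.71 → 9.710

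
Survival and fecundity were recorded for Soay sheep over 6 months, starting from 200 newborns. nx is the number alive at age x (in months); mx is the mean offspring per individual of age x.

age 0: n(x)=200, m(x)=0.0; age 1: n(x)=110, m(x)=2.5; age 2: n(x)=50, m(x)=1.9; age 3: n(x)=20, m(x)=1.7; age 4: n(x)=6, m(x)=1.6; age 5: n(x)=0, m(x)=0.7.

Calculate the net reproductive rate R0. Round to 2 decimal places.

lx = nx/n0 = nx/200: 1, 0.55, 0.25, 0.1, 0.03, 0
lx·mx by age: 0, 1.375, 0.475, 0.17, 0.048, 0
R0 = Σ lx·mx = 2.068 → 2.07

2.07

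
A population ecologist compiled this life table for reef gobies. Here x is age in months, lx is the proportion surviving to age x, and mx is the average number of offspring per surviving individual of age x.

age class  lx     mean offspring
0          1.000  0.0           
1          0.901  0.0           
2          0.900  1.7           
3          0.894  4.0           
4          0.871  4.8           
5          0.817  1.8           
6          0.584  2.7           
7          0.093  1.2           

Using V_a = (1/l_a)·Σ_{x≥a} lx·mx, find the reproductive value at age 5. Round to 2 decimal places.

3.87

lx·mx for x ≥ 5: 1.4706, 1.5768, 0.1116 → sum = 3.159
V_5 = 3.159 / l_5 = 3.159 / 0.817 = 3.866585… → 3.87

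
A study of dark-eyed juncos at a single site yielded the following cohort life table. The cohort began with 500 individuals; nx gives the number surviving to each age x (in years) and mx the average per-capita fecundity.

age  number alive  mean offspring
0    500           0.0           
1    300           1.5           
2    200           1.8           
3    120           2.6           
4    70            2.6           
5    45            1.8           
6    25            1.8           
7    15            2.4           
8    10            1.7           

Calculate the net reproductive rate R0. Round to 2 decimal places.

lx = nx/n0 = nx/500: 1, 0.6, 0.4, 0.24, 0.14, 0.09, 0.05, 0.03, 0.02
lx·mx by age: 0, 0.9, 0.72, 0.624, 0.364, 0.162, 0.09, 0.072, 0.034
R0 = Σ lx·mx = 2.966 → 2.97

2.97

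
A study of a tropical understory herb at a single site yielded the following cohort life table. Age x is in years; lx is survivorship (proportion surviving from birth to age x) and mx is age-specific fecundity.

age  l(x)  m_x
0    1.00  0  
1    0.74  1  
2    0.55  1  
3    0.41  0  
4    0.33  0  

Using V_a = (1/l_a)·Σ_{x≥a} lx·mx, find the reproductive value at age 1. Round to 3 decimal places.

lx·mx for x ≥ 1: 0.74, 0.55, 0, 0 → sum = 1.29
V_1 = 1.29 / l_1 = 1.29 / 0.74 = 1.743243… → 1.743

1.743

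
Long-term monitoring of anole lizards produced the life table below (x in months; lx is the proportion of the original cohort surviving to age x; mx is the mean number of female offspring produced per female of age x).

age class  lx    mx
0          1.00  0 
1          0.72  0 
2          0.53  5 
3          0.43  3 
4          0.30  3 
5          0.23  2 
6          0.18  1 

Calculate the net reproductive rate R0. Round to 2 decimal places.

lx·mx by age: 0, 0, 2.65, 1.29, 0.9, 0.46, 0.18
R0 = Σ lx·mx = 5.48 → 5.48

5.48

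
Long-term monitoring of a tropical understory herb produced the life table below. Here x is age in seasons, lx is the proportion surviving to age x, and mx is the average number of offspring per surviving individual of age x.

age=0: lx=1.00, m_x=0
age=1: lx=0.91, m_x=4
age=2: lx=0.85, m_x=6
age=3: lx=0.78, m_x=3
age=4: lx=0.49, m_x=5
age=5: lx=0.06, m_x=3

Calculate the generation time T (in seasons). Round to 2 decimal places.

lx·mx: 0, 3.64, 5.1, 2.34, 2.45, 0.18 → R0 = 13.71
x·lx·mx: 0, 3.64, 10.2, 7.02, 9.8, 0.9 → Σ = 31.56
T = 31.56 / 13.71 = 2.301969… → 2.30

2.30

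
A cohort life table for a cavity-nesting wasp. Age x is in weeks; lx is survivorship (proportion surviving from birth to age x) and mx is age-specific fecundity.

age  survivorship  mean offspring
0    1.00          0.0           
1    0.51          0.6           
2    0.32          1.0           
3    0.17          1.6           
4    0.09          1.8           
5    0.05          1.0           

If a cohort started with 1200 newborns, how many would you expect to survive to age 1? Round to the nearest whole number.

612

Expected survivors = N0 · l_1 = 1200 × 0.51 = 612 → 612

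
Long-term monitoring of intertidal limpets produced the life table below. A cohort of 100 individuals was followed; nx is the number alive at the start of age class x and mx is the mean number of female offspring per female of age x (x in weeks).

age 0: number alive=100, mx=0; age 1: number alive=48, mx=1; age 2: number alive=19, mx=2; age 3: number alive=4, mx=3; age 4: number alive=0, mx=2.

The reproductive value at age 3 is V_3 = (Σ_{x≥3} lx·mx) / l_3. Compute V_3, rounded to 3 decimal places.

3.000

lx = nx/n0 = nx/100: 1, 0.48, 0.19, 0.04, 0
lx·mx for x ≥ 3: 0.12, 0 → sum = 0.12
V_3 = 0.12 / l_3 = 0.12 / 0.04 = 3 → 3.000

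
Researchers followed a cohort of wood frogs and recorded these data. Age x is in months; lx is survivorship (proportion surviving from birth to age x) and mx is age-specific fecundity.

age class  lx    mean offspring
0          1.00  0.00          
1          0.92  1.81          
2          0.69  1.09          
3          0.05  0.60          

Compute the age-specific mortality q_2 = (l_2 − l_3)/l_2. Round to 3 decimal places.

0.928

q_2 = (l_2 − l_3) / l_2 = (0.69 − 0.05) / 0.69
     = 0.64 / 0.69 = 0.927536… → 0.928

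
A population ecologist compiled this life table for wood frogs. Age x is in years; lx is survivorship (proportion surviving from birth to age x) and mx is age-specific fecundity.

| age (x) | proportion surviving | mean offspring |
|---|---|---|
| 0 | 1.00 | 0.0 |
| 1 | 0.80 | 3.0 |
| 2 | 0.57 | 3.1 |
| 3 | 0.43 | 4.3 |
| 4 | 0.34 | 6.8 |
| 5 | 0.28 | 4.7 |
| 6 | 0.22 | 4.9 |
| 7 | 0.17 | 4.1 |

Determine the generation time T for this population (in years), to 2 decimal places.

lx·mx: 0, 2.4, 1.767, 1.849, 2.312, 1.316, 1.078, 0.697 → R0 = 11.419
x·lx·mx: 0, 2.4, 3.534, 5.547, 9.248, 6.58, 6.468, 4.879 → Σ = 38.656
T = 38.656 / 11.419 = 3.385235… → 3.39

3.39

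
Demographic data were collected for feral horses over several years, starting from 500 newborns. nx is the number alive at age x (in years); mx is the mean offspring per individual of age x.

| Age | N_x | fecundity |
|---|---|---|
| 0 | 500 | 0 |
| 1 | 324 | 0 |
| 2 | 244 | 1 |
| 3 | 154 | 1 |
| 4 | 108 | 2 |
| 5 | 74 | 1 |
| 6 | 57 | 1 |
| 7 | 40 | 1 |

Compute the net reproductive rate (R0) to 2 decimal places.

1.57

lx = nx/n0 = nx/500: 1, 0.648, 0.488, 0.308, 0.216, 0.148, 0.114, 0.08
lx·mx by age: 0, 0, 0.488, 0.308, 0.432, 0.148, 0.114, 0.08
R0 = Σ lx·mx = 1.57 → 1.57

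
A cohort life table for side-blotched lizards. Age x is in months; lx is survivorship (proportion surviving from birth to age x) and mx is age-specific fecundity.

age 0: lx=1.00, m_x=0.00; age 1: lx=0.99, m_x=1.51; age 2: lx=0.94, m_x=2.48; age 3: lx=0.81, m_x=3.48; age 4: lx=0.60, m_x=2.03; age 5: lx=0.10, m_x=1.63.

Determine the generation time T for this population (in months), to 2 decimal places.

lx·mx: 0, 1.4949, 2.3312, 2.8188, 1.218, 0.163 → R0 = 8.0259
x·lx·mx: 0, 1.4949, 4.6624, 8.4564, 4.872, 0.815 → Σ = 20.3007
T = 20.3007 / 8.0259 = 2.529399… → 2.53

2.53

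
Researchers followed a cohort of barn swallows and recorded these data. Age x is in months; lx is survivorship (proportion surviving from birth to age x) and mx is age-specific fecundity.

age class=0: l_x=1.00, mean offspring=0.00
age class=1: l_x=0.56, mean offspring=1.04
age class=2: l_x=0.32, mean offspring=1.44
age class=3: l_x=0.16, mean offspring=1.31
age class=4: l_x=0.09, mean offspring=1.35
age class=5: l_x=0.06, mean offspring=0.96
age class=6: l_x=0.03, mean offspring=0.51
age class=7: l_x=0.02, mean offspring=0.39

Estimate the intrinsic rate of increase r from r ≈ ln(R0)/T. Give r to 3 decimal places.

R0 = Σ lx·mx = 0 + 0.5824 + 0.4608 + 0.2096 + 0.1215 + 0.0576 + 0.0153 + 0.0078 = 1.455
Σ x·lx·mx = 3.0532; T = 3.0532/1.455 = 2.09842…
r ≈ ln(R0)/T = ln(1.455)/2.09842… = 0.17871… → 0.179

0.179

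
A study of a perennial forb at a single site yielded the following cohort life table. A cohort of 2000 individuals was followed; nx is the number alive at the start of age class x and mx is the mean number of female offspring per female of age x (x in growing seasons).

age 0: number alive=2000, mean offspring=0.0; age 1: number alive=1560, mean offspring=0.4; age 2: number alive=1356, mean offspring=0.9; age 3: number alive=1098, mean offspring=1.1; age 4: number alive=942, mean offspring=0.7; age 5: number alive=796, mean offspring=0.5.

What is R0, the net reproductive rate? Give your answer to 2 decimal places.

lx = nx/n0 = nx/2000: 1, 0.78, 0.678, 0.549, 0.471, 0.398
lx·mx by age: 0, 0.312, 0.6102, 0.6039, 0.3297, 0.199
R0 = Σ lx·mx = 2.0548 → 2.05

2.05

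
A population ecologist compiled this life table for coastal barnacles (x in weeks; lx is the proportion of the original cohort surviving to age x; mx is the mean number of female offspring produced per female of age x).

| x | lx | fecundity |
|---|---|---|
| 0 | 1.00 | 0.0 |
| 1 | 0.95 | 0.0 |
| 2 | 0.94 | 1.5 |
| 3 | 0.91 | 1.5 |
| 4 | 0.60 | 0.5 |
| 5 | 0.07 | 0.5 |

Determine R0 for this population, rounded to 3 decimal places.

lx·mx by age: 0, 0, 1.41, 1.365, 0.3, 0.035
R0 = Σ lx·mx = 3.11 → 3.110

3.110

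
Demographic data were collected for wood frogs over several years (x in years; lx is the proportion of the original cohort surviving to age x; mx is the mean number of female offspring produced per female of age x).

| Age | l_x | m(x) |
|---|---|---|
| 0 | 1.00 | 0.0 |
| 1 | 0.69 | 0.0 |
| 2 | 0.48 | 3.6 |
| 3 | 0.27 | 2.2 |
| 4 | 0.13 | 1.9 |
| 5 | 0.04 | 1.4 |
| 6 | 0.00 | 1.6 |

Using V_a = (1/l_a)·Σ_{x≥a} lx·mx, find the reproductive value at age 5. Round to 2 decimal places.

1.40

lx·mx for x ≥ 5: 0.056, 0 → sum = 0.056
V_5 = 0.056 / l_5 = 0.056 / 0.04 = 1.4 → 1.40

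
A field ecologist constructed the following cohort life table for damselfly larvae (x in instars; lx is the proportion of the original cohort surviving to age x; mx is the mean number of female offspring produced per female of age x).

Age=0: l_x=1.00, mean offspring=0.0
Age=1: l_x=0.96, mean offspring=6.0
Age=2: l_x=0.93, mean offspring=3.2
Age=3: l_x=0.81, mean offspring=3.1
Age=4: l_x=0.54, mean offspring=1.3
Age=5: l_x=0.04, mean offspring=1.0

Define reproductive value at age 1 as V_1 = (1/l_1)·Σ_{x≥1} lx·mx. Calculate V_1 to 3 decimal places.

lx·mx for x ≥ 1: 5.76, 2.976, 2.511, 0.702, 0.04 → sum = 11.989
V_1 = 11.989 / l_1 = 11.989 / 0.96 = 12.488542… → 12.489

12.489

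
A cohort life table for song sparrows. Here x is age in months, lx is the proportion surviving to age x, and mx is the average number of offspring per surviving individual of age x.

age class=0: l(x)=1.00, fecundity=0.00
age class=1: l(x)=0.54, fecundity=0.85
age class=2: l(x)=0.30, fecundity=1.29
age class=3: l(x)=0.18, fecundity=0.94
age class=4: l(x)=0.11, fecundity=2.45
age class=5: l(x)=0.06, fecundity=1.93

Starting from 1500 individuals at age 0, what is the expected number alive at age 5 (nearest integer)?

Expected survivors = N0 · l_5 = 1500 × 0.06 = 90 → 90

90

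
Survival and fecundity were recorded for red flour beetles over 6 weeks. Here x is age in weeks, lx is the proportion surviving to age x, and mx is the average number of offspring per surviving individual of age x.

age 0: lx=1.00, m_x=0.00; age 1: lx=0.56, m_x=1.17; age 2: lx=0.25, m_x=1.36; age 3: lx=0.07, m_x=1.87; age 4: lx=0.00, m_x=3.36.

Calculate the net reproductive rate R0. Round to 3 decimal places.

lx·mx by age: 0, 0.6552, 0.34, 0.1309, 0
R0 = Σ lx·mx = 1.1261 → 1.126

1.126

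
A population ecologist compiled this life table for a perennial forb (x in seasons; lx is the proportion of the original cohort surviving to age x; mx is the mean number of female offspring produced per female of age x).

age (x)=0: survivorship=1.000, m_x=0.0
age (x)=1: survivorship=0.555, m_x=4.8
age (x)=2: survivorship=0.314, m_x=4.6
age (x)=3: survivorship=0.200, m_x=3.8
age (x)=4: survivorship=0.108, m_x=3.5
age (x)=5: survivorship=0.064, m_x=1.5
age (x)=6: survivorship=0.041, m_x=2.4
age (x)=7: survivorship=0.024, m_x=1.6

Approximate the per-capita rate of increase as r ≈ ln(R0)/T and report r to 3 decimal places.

0.872

R0 = Σ lx·mx = 0 + 2.664 + 1.4444 + 0.76 + 0.378 + 0.096 + 0.0984 + 0.0384 = 5.4792
Σ x·lx·mx = 10.684; T = 10.684/5.4792 = 1.94992…
r ≈ ln(R0)/T = ln(5.4792)/1.94992… = 0.87232… → 0.872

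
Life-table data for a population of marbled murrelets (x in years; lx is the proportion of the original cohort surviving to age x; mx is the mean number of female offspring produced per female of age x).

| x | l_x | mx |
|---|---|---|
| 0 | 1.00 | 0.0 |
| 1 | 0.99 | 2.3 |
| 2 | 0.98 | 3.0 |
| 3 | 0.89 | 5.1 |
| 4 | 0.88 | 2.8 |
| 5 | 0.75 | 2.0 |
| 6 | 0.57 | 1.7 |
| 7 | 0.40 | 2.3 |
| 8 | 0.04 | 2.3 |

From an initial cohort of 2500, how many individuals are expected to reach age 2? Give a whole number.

2450

Expected survivors = N0 · l_2 = 2500 × 0.98 = 2450 → 2450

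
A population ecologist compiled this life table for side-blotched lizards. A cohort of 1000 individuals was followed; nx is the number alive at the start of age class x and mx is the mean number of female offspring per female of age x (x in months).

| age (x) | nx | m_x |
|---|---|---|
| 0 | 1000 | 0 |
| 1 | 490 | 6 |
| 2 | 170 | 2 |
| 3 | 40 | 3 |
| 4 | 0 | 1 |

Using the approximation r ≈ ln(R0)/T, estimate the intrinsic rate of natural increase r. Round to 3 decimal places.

lx = nx/n0 = nx/1000: 1, 0.49, 0.17, 0.04, 0
R0 = Σ lx·mx = 0 + 2.94 + 0.34 + 0.12 + 0 = 3.4
Σ x·lx·mx = 3.98; T = 3.98/3.4 = 1.17059…
r ≈ ln(R0)/T = ln(3.4)/1.17059… = 1.04544… → 1.045

1.045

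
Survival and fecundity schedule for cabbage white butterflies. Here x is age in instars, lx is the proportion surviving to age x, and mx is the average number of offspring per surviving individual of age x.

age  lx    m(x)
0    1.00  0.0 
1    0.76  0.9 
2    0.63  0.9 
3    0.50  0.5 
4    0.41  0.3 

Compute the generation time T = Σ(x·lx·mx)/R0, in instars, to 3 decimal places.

1.884

lx·mx: 0, 0.684, 0.567, 0.25, 0.123 → R0 = 1.624
x·lx·mx: 0, 0.684, 1.134, 0.75, 0.492 → Σ = 3.06
T = 3.06 / 1.624 = 1.884236… → 1.884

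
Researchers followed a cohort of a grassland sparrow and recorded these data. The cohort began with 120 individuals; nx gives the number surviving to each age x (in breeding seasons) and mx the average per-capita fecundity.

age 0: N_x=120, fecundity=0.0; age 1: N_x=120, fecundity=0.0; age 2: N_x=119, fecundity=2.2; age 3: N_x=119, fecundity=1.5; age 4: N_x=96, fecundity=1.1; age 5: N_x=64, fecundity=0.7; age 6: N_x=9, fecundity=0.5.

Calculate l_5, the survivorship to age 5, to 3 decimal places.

l_5 = n_5/n_0 = 64/120 = 0.533333… → 0.533

0.533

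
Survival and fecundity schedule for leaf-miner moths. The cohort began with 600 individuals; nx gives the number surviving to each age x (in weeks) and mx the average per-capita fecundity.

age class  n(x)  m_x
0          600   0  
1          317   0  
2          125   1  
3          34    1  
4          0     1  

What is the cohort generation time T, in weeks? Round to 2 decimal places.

lx = nx/n0 = nx/600: 1, 0.52833…, 0.20833…, 0.05667…, 0
lx·mx: 0, 0, 0.208333…, 0.056667…, 0 → R0 = 0.265…
x·lx·mx: 0, 0, 0.416667…, 0.17…, 0 → Σ = 0.586667…
T = 0.586667… / 0.265… = 2.213836… → 2.21

2.21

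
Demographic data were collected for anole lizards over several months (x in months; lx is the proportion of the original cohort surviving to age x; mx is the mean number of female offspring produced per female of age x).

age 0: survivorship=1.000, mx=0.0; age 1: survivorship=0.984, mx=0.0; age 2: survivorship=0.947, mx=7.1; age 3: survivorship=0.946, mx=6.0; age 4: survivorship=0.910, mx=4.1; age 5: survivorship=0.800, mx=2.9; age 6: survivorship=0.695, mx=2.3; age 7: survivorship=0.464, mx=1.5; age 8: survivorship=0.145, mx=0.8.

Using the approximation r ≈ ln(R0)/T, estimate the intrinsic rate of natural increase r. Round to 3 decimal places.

0.875

R0 = Σ lx·mx = 0 + 0 + 6.7237 + 5.676 + 3.731 + 2.32 + 1.5985 + 0.696 + 0.116 = 20.8612
Σ x·lx·mx = 72.3904; T = 72.3904/20.8612 = 3.4701…
r ≈ ln(R0)/T = ln(20.8612)/3.4701… = 0.87545… → 0.875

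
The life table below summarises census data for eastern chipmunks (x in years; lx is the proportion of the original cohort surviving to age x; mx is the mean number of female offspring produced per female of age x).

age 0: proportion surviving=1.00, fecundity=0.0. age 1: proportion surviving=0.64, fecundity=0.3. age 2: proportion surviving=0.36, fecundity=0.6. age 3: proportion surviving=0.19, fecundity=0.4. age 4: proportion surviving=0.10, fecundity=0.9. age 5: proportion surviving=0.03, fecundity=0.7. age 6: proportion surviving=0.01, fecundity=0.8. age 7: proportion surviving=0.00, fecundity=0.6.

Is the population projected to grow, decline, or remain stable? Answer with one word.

declining

R0 = Σ lx·mx = 0 + 0.192 + 0.216 + 0.076 + 0.09 + 0.021 + 0.008 + 0 = 0.603
R0 < 1, so the population is declining.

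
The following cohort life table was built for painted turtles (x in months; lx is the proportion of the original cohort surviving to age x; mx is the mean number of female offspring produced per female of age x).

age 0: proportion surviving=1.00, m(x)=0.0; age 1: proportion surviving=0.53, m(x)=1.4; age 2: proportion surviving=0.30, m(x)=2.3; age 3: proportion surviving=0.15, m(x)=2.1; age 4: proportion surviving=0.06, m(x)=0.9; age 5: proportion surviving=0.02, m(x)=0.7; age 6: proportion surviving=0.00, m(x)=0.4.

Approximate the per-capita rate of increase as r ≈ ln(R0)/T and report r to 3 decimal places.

R0 = Σ lx·mx = 0 + 0.742 + 0.69 + 0.315 + 0.054 + 0.014 + 0 = 1.815
Σ x·lx·mx = 3.353; T = 3.353/1.815 = 1.84738…
r ≈ ln(R0)/T = ln(1.815)/1.84738… = 0.32266… → 0.323

0.323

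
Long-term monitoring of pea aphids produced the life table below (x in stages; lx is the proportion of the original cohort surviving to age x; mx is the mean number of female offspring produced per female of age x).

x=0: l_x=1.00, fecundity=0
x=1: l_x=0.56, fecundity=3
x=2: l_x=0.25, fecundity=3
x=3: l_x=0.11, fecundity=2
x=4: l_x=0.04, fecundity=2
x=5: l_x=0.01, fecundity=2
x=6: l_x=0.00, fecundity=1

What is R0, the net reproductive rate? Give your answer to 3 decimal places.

2.750

lx·mx by age: 0, 1.68, 0.75, 0.22, 0.08, 0.02, 0
R0 = Σ lx·mx = 2.75 → 2.750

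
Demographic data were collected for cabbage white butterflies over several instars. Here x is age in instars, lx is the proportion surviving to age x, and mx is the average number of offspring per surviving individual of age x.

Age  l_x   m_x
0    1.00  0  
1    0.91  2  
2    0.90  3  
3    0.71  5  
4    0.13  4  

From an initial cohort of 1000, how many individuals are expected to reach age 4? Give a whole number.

Expected survivors = N0 · l_4 = 1000 × 0.13 = 130 → 130

130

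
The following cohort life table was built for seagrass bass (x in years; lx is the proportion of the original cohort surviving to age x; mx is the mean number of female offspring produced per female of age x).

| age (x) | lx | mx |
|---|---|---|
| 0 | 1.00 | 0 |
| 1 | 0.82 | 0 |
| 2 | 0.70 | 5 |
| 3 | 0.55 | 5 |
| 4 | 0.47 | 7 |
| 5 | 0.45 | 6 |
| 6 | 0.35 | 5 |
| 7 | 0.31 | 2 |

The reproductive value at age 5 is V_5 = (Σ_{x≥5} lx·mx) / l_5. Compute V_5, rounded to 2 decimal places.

lx·mx for x ≥ 5: 2.7, 1.75, 0.62 → sum = 5.07
V_5 = 5.07 / l_5 = 5.07 / 0.45 = 11.266667… → 11.27

11.27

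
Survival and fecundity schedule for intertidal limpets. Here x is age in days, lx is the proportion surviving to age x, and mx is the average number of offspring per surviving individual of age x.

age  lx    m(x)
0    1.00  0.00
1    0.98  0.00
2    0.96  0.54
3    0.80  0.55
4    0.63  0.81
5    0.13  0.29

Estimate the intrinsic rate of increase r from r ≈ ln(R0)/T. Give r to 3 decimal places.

0.135

R0 = Σ lx·mx = 0 + 0 + 0.5184 + 0.44 + 0.5103 + 0.0377 = 1.5064
Σ x·lx·mx = 4.5865; T = 4.5865/1.5064 = 3.04468…
r ≈ ln(R0)/T = ln(1.5064)/3.04468… = 0.13457… → 0.135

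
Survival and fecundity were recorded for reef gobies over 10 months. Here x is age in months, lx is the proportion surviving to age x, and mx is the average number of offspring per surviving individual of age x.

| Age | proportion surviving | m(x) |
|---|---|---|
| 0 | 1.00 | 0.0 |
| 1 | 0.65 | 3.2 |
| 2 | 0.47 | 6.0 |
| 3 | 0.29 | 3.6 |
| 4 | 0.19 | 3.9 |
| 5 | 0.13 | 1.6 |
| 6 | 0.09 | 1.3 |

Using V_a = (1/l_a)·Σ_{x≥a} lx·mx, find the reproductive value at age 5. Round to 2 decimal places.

lx·mx for x ≥ 5: 0.208, 0.117 → sum = 0.325
V_5 = 0.325 / l_5 = 0.325 / 0.13 = 2.5 → 2.50

2.50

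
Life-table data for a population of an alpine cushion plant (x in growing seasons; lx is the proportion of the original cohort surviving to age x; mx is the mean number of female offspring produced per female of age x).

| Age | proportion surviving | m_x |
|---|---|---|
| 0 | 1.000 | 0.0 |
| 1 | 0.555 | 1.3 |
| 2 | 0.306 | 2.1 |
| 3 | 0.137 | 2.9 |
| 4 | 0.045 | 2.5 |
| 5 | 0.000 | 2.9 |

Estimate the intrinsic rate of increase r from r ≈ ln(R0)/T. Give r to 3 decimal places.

R0 = Σ lx·mx = 0 + 0.7215 + 0.6426 + 0.3973 + 0.1125 + 0 = 1.8739
Σ x·lx·mx = 3.6486; T = 3.6486/1.8739 = 1.94706…
r ≈ ln(R0)/T = ln(1.8739)/1.94706… = 0.32255… → 0.323

0.323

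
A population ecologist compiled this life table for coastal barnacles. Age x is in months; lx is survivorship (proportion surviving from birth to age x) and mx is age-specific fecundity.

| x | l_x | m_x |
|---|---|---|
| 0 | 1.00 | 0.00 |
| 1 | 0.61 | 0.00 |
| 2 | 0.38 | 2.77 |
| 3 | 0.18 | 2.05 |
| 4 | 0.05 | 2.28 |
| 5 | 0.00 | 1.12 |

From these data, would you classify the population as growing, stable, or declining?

growing

R0 = Σ lx·mx = 0 + 0 + 1.0526 + 0.369 + 0.114 + 0 = 1.5356
R0 > 1, so the population is growing.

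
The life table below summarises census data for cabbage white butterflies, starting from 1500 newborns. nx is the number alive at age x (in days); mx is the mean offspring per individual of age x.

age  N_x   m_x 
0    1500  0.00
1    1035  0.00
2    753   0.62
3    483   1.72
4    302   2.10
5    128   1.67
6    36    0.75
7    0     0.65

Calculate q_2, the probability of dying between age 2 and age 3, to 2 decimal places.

lx = nx/n0 = nx/1500: 1, 0.69, 0.502, 0.322, 0.20133…, 0.08533…, 0.024, 0
q_2 = (l_2 − l_3) / l_2 = (0.502 − 0.322) / 0.502
     = 0.18 / 0.502 = 0.358566… → 0.36

0.36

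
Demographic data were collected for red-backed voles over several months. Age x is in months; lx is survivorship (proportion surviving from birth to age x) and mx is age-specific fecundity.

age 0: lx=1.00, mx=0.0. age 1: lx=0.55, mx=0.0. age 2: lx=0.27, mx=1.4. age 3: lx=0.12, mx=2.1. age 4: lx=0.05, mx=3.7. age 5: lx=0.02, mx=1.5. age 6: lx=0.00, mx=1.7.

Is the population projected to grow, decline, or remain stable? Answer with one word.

R0 = Σ lx·mx = 0 + 0 + 0.378 + 0.252 + 0.185 + 0.03 + 0 = 0.845
R0 < 1, so the population is declining.

declining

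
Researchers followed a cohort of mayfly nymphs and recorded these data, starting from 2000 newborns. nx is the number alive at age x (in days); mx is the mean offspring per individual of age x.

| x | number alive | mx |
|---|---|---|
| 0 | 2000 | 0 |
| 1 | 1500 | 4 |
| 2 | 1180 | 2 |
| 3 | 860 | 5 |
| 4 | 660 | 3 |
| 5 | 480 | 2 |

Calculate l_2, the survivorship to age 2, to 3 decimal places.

0.590

l_2 = n_2/n_0 = 1180/2000 = 0.59 → 0.590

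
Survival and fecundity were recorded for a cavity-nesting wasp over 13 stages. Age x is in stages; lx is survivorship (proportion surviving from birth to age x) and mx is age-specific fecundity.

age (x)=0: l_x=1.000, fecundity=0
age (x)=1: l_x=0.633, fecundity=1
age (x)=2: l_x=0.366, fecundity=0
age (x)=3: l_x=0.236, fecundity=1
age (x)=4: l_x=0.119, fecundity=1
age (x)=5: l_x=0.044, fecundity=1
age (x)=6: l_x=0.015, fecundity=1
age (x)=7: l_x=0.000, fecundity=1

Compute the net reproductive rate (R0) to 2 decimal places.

lx·mx by age: 0, 0.633, 0, 0.236, 0.119, 0.044, 0.015, 0
R0 = Σ lx·mx = 1.047 → 1.05

1.05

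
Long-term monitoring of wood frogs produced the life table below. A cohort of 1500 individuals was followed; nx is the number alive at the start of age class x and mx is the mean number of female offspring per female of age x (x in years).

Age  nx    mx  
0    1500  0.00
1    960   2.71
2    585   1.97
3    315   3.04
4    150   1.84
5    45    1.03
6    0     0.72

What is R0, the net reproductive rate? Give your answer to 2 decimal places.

lx = nx/n0 = nx/1500: 1, 0.64, 0.39, 0.21, 0.1, 0.03, 0
lx·mx by age: 0, 1.7344, 0.7683, 0.6384, 0.184, 0.0309, 0
R0 = Σ lx·mx = 3.356 → 3.36

3.36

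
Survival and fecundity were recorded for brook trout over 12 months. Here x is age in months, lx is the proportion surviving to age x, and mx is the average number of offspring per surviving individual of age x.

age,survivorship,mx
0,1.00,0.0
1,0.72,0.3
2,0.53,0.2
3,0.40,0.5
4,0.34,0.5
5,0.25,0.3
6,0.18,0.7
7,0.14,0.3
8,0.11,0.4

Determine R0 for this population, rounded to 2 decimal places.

0.98

lx·mx by age: 0, 0.216, 0.106, 0.2, 0.17, 0.075, 0.126, 0.042, 0.044
R0 = Σ lx·mx = 0.979 → 0.98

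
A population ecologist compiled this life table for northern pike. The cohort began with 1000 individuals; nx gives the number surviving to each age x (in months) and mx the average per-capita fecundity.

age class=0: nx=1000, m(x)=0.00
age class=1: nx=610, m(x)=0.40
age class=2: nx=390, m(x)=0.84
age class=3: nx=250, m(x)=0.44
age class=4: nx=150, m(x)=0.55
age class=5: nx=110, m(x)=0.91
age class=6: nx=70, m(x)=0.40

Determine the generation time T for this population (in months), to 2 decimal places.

2.50

lx = nx/n0 = nx/1000: 1, 0.61, 0.39, 0.25, 0.15, 0.11, 0.07
lx·mx: 0, 0.244, 0.3276, 0.11, 0.0825, 0.1001, 0.028 → R0 = 0.8922
x·lx·mx: 0, 0.244, 0.6552, 0.33, 0.33, 0.5005, 0.168 → Σ = 2.2277
T = 2.2277 / 0.8922 = 2.496862… → 2.50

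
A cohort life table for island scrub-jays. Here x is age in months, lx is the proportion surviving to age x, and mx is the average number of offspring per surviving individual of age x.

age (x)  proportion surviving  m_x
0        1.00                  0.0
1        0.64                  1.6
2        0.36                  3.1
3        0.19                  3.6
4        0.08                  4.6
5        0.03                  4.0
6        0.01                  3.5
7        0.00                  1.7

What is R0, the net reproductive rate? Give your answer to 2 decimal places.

3.35

lx·mx by age: 0, 1.024, 1.116, 0.684, 0.368, 0.12, 0.035, 0
R0 = Σ lx·mx = 3.347 → 3.35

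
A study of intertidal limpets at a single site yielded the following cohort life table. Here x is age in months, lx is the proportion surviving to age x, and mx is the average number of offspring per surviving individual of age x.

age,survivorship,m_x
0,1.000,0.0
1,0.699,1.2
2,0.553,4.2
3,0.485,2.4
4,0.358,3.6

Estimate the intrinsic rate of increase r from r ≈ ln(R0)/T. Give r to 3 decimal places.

R0 = Σ lx·mx = 0 + 0.8388 + 2.3226 + 1.164 + 1.2888 = 5.6142
Σ x·lx·mx = 14.1312; T = 14.1312/5.6142 = 2.51705…
r ≈ ln(R0)/T = ln(5.6142)/2.51705… = 0.68545… → 0.685

0.685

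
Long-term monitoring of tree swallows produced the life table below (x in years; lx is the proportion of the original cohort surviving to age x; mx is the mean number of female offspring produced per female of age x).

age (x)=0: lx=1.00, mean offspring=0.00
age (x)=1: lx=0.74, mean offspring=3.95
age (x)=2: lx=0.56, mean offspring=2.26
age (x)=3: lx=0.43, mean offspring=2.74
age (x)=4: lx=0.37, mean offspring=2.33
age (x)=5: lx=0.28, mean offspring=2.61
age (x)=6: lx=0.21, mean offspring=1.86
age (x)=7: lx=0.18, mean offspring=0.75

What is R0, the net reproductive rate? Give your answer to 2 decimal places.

7.49

lx·mx by age: 0, 2.923, 1.2656, 1.1782, 0.8621, 0.7308, 0.3906, 0.135
R0 = Σ lx·mx = 7.4853 → 7.49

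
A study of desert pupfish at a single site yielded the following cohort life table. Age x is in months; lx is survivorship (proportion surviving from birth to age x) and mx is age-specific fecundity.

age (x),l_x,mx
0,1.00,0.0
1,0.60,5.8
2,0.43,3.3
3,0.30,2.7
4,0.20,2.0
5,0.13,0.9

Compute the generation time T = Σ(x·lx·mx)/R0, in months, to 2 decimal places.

1.76

lx·mx: 0, 3.48, 1.419, 0.81, 0.4, 0.117 → R0 = 6.226
x·lx·mx: 0, 3.48, 2.838, 2.43, 1.6, 0.585 → Σ = 10.933
T = 10.933 / 6.226 = 1.756023… → 1.76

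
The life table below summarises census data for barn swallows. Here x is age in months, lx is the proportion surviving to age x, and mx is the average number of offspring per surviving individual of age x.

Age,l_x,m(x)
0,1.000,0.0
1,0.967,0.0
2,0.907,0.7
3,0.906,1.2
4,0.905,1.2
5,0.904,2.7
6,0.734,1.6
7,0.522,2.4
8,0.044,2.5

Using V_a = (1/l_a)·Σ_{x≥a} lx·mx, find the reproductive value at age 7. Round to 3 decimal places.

2.611

lx·mx for x ≥ 7: 1.2528, 0.11 → sum = 1.3628
V_7 = 1.3628 / l_7 = 1.3628 / 0.522 = 2.610728… → 2.611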